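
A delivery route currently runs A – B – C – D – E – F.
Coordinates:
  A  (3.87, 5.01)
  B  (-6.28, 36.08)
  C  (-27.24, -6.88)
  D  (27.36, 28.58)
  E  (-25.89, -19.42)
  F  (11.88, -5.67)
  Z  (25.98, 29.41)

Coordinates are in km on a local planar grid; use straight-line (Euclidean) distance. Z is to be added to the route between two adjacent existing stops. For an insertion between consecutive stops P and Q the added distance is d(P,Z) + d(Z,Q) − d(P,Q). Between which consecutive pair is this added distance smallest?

between C and D

Added distance for inserting Z between each consecutive pair:
A–B: 33.2 km
B–C: 49.6 km
C–D: 0.9 km
D–E: 1.2 km
E–F: 68.9 km
Smallest added distance is 0.9 km, inserting between C and D.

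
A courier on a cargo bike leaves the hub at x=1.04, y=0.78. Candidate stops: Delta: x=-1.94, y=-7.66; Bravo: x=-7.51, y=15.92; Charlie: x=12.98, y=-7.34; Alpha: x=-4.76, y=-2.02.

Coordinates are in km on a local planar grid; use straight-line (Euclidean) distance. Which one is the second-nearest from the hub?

Distance to each, sorted:
Alpha: 6.4 km
Delta: 9.0 km
Charlie: 14.4 km
Bravo: 17.4 km
The second-nearest is Delta at 9.0 km.

Delta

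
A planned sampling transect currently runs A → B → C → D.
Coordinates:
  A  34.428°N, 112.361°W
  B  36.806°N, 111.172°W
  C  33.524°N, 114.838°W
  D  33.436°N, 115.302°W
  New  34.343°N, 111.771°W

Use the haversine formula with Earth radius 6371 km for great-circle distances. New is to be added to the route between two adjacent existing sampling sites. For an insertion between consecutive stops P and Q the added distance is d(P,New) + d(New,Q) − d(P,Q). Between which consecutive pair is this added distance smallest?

Added distance for inserting New between each consecutive pair:
A–B: 48.7 km
B–C: 82.3 km
C–D: 594.2 km
Smallest added distance is 48.7 km, inserting between A and B.

between A and B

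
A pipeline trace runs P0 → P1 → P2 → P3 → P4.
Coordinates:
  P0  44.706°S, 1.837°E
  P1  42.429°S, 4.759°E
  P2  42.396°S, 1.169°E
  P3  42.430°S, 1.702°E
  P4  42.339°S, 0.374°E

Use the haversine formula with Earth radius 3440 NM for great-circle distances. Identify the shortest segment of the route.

P2–P3

Leg distances:
P0→P1: 186.6 NM
P1→P2: 159.1 NM
P2→P3: 23.7 NM
P3→P4: 59.1 NM
The shortest leg is P2–P3 at 23.7 NM.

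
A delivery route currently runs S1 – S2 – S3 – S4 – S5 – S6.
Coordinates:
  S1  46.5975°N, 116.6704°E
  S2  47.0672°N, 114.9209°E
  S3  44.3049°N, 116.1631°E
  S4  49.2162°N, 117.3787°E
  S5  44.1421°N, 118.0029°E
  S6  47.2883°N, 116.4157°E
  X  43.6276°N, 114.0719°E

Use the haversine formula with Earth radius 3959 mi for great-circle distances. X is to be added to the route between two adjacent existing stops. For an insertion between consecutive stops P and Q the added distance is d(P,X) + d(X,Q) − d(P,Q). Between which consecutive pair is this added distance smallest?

between S2 and S3

Added distance for inserting X between each consecutive pair:
S1–S2: 393.5 mi
S2–S3: 155.2 mi
S3–S4: 186.8 mi
S4–S5: 264.0 mi
S5–S6: 245.7 mi
Smallest added distance is 155.2 mi, inserting between S2 and S3.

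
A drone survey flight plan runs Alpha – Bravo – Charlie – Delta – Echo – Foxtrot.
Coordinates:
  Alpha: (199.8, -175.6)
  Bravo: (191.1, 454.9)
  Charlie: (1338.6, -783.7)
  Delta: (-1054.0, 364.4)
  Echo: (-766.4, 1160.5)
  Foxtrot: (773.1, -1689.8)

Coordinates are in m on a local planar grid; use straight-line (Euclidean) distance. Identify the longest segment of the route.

Echo–Foxtrot

Leg distances:
Alpha→Bravo: 630.6 m
Bravo→Charlie: 1688.5 m
Charlie→Delta: 2653.8 m
Delta→Echo: 846.5 m
Echo→Foxtrot: 3239.5 m
The longest leg is Echo–Foxtrot at 3239.5 m.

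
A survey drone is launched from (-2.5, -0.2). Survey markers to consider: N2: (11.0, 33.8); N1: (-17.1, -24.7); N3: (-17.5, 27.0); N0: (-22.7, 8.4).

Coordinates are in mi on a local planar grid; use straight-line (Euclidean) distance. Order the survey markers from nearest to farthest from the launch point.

N0, N1, N3, N2

Distances from the launch point:
N0 (-22.7, 8.4): 22.0 mi
N1 (-17.1, -24.7): 28.5 mi
N3 (-17.5, 27.0): 31.1 mi
N2 (11.0, 33.8): 36.6 mi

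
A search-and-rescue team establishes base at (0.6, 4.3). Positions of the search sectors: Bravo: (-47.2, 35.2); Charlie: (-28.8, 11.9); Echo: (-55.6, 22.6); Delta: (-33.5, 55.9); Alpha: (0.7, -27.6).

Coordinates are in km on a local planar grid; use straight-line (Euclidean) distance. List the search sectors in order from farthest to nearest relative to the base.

Distance from the base at (0.6, 4.3) to each:
Delta (-33.5, 55.9): 61.8 km
Echo (-55.6, 22.6): 59.1 km
Bravo (-47.2, 35.2): 56.9 km
Alpha (0.7, -27.6): 31.9 km
Charlie (-28.8, 11.9): 30.4 km

Delta, Echo, Bravo, Alpha, Charlie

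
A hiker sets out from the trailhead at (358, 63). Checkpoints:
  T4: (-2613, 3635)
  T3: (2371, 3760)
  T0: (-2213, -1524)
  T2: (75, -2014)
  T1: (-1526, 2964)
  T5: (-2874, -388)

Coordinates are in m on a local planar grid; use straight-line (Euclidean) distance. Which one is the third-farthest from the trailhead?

T1

Distances from the trailhead ((358, 63)):
T4: 4646.1 m
T3: 4209.5 m
T1: 3459.1 m
T5: 3263.3 m
T0: 3021.4 m
T2: 2096.2 m
The third-farthest is T1 at 3459.1 m.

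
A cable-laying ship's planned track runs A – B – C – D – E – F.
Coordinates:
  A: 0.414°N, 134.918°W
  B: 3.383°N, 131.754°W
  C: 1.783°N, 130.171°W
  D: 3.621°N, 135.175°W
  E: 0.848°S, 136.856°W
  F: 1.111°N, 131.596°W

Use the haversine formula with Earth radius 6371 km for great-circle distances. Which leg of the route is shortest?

B–C

Leg distances:
A→B: 482.3 km
B→C: 250.1 km
C→D: 592.2 km
D→E: 530.9 km
E→F: 624.1 km
The shortest leg is B–C at 250.1 km.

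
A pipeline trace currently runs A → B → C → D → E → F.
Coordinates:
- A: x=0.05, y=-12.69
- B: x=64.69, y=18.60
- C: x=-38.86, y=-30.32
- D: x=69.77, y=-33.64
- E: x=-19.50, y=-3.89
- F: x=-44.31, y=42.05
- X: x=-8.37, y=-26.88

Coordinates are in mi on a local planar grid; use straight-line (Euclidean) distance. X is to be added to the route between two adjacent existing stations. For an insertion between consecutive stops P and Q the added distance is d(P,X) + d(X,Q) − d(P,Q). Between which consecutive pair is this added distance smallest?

Added distance for inserting X between each consecutive pair:
A–B: 30.7 mi
B–C: 2.2 mi
C–D: 0.4 mi
D–E: 9.9 mi
E–F: 51.1 mi
Smallest added distance is 0.4 mi, inserting between C and D.

between C and D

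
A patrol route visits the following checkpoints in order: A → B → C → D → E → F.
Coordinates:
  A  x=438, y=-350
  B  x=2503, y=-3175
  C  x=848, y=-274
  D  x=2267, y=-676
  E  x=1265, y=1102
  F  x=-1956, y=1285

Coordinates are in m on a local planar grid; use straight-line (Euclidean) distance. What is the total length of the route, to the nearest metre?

Leg distances:
A→B: 3499.3 m  (cumulative 3499.3 m)
B→C: 3339.9 m  (cumulative 6839.1 m)
C→D: 1474.8 m  (cumulative 8314.0 m)
D→E: 2040.9 m  (cumulative 10354.9 m)
E→F: 3226.2 m  (cumulative 13581.1 m)
Total route length ≈ 13581 m.

13581 m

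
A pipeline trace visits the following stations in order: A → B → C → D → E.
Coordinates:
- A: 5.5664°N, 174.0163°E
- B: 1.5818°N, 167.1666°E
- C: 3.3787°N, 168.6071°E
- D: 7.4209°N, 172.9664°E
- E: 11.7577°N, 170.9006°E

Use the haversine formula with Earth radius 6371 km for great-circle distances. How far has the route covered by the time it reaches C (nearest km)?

1136 km

Leg distances:
A→B: 879.7 km  (cumulative 879.7 km)
B→C: 256.0 km  (cumulative 1135.7 km)
Cumulative distance at C ≈ 1136 km.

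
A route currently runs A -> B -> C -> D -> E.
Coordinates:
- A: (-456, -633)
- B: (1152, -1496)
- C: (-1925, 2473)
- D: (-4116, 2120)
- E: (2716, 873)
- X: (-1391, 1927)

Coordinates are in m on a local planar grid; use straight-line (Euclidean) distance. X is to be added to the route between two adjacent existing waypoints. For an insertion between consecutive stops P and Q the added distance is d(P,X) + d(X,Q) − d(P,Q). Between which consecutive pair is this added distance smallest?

Added distance for inserting X between each consecutive pair:
A–B: 5164.7 m
B–C: 5.9 m
C–D: 1276.3 m
D–E: 27.0 m
Smallest added distance is 5.9 m, inserting between B and C.

between B and C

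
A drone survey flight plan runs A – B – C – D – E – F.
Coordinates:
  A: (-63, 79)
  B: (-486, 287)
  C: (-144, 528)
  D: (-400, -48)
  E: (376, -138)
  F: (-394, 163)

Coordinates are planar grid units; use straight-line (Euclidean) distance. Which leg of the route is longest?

E–F

Leg distances:
A→B: 471.4
B→C: 418.4
C→D: 630.3
D→E: 781.2
E→F: 826.7
The longest leg is E–F at 826.7.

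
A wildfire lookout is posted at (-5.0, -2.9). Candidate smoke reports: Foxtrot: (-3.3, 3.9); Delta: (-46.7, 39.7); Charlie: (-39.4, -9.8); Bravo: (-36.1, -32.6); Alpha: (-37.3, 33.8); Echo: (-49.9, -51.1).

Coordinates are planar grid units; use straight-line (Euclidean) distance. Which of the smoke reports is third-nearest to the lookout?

Bravo

Distance to each, sorted:
Foxtrot: 7.0
Charlie: 35.1
Bravo: 43.0
Alpha: 48.9
Delta: 59.6
Echo: 65.9
The third-nearest is Bravo at 43.0.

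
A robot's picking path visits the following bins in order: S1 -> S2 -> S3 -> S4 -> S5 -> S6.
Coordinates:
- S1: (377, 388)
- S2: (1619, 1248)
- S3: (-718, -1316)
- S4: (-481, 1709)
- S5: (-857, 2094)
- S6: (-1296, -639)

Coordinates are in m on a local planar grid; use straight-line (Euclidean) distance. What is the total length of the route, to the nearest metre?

11320 m

Leg distances:
S1→S2: 1510.7 m  (cumulative 1510.7 m)
S2→S3: 3469.2 m  (cumulative 4979.9 m)
S3→S4: 3034.3 m  (cumulative 8014.2 m)
S4→S5: 538.1 m  (cumulative 8552.3 m)
S5→S6: 2768.0 m  (cumulative 11320.4 m)
Total route length ≈ 11320 m.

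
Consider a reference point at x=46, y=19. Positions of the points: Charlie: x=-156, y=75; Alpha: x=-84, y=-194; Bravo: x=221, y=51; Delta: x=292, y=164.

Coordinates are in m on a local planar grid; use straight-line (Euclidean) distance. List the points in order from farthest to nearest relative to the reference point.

Distances from the reference point:
Delta x=292, y=164: 285.6 m
Alpha x=-84, y=-194: 249.5 m
Charlie x=-156, y=75: 209.6 m
Bravo x=221, y=51: 177.9 m

Delta, Alpha, Charlie, Bravo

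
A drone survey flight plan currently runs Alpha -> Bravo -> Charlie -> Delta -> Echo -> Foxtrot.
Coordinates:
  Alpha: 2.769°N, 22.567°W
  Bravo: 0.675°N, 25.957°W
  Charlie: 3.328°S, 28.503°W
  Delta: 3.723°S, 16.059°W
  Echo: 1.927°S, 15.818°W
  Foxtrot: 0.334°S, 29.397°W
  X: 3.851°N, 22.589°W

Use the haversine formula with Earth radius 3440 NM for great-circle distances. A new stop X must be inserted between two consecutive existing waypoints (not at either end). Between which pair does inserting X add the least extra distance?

Added distance for inserting X between each consecutive pair:
Alpha–Bravo: 103.6 NM
Bravo–Charlie: 551.3 NM
Charlie–Delta: 412.4 NM
Delta–Echo: 1025.7 NM
Echo–Foxtrot: 193.1 NM
Smallest added distance is 103.6 NM, inserting between Alpha and Bravo.

between Alpha and Bravo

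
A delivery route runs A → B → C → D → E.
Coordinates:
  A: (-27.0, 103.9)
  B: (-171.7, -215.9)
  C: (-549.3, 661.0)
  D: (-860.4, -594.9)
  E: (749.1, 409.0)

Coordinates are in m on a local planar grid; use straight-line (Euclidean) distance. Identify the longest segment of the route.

D–E

Leg distances:
A→B: 351.0 m
B→C: 954.7 m
C→D: 1293.9 m
D→E: 1896.9 m
The longest leg is D–E at 1896.9 m.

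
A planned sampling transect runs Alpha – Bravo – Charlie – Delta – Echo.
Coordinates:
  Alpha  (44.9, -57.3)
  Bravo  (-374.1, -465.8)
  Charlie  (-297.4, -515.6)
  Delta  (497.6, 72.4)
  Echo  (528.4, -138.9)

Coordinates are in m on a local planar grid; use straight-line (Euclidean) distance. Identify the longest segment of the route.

Leg distances:
Alpha→Bravo: 585.2 m
Bravo→Charlie: 91.4 m
Charlie→Delta: 988.8 m
Delta→Echo: 213.5 m
The longest leg is Charlie–Delta at 988.8 m.

Charlie–Delta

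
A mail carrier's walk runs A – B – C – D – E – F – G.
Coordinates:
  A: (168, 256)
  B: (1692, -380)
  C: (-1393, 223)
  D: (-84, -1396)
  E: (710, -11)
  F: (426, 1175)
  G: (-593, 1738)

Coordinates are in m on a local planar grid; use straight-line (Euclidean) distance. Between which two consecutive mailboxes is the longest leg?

B–C

Leg distances:
A→B: 1651.4 m
B→C: 3143.4 m
C→D: 2082.0 m
D→E: 1596.5 m
E→F: 1219.5 m
F→G: 1164.2 m
The longest leg is B–C at 3143.4 m.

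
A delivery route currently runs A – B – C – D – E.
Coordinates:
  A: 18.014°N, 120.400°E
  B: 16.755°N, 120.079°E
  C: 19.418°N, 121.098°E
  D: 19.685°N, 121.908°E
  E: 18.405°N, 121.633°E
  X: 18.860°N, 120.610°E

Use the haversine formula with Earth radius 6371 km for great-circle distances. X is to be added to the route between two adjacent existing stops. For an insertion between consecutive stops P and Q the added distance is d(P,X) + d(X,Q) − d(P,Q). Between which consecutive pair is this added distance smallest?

between B and C

Added distance for inserting X between each consecutive pair:
A–B: 193.3 km
B–C: 6.1 km
C–D: 154.8 km
D–E: 138.1 km
Smallest added distance is 6.1 km, inserting between B and C.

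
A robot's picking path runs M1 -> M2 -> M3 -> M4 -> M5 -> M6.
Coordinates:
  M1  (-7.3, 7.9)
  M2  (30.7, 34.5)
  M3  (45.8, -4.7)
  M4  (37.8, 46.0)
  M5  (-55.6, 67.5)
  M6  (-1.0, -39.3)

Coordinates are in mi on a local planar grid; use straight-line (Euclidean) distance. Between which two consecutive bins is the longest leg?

Leg distances:
M1→M2: 46.4 mi
M2→M3: 42.0 mi
M3→M4: 51.3 mi
M4→M5: 95.8 mi
M5→M6: 119.9 mi
The longest leg is M5–M6 at 119.9 mi.

M5–M6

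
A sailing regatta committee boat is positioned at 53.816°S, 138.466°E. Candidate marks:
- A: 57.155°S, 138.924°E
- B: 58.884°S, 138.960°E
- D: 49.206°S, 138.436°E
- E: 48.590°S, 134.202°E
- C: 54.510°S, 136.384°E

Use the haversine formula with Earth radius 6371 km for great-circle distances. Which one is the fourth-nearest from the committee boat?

Distance to each, sorted:
C: 156.0 km
A: 372.4 km
D: 512.6 km
B: 564.4 km
E: 652.4 km
The fourth-nearest is B at 564.4 km.

B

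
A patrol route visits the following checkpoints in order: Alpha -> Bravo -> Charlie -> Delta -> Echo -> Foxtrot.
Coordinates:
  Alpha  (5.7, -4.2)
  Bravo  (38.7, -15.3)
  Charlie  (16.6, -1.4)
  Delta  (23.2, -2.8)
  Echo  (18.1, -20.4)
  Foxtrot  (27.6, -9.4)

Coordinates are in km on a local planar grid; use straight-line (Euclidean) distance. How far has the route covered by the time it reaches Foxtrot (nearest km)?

Leg distances:
Alpha→Bravo: 34.8 km  (cumulative 34.8 km)
Bravo→Charlie: 26.1 km  (cumulative 60.9 km)
Charlie→Delta: 6.7 km  (cumulative 67.7 km)
Delta→Echo: 18.3 km  (cumulative 86.0 km)
Echo→Foxtrot: 14.5 km  (cumulative 100.5 km)
Cumulative distance at Foxtrot ≈ 101 km.

101 km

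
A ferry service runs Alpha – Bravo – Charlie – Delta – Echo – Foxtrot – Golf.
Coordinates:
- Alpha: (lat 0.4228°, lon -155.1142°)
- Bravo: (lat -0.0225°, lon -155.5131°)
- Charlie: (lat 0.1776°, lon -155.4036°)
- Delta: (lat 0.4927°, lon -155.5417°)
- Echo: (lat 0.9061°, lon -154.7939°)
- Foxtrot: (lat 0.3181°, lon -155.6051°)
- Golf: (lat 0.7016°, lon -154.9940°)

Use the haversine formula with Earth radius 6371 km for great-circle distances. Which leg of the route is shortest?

Leg distances:
Alpha→Bravo: 66.5 km
Bravo→Charlie: 25.4 km
Charlie→Delta: 38.3 km
Delta→Echo: 95.0 km
Echo→Foxtrot: 111.4 km
Foxtrot→Golf: 80.2 km
The shortest leg is Bravo–Charlie at 25.4 km.

Bravo–Charlie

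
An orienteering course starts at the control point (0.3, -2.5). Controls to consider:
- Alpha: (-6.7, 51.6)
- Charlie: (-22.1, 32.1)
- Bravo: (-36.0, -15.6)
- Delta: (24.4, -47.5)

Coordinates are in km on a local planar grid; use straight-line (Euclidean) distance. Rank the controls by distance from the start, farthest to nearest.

Alpha, Delta, Charlie, Bravo

Computing each straight-line distance from (0.3, -2.5):
Alpha (-6.7, 51.6): 54.6 km
Delta (24.4, -47.5): 51.0 km
Charlie (-22.1, 32.1): 41.2 km
Bravo (-36.0, -15.6): 38.6 km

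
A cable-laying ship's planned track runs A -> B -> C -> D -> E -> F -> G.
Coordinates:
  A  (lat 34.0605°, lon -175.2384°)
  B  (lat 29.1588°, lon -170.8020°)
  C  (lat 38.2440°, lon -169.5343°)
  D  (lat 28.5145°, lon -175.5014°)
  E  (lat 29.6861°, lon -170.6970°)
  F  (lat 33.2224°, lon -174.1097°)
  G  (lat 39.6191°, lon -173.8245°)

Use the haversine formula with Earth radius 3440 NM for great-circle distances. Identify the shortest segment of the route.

Leg distances:
A→B: 371.5 NM
B→C: 549.1 NM
C→D: 655.9 NM
D→E: 261.6 NM
E→F: 275.0 NM
F→G: 384.3 NM
The shortest leg is D–E at 261.6 NM.

D–E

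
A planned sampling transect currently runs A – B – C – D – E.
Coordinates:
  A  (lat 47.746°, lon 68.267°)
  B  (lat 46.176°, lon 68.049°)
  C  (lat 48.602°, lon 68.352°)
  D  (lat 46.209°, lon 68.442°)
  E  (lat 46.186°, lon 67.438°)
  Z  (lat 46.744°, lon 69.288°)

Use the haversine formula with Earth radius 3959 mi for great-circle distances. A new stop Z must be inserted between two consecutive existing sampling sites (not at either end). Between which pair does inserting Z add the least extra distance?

between C and D

Added distance for inserting Z between each consecutive pair:
A–B: 46.1 mi
B–C: 38.2 mi
C–D: 24.8 mi
D–E: 102.7 mi
Smallest added distance is 24.8 mi, inserting between C and D.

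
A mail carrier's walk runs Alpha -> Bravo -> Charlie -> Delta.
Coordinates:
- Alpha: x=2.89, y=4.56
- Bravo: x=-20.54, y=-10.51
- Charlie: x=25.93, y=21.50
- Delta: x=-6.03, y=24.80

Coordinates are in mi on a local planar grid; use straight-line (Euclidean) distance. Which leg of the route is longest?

Leg distances:
Alpha→Bravo: 27.9 mi
Bravo→Charlie: 56.4 mi
Charlie→Delta: 32.1 mi
The longest leg is Bravo–Charlie at 56.4 mi.

Bravo–Charlie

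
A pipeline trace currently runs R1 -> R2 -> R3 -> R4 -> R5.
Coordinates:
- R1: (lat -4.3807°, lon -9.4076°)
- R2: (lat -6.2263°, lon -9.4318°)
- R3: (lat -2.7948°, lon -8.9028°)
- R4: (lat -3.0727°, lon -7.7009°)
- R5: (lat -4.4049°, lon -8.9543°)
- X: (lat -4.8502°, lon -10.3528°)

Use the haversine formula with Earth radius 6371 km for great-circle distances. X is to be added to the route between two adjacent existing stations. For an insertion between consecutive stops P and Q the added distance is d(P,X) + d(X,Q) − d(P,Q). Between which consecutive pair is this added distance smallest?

Added distance for inserting X between each consecutive pair:
R1–R2: 95.7 km
R2–R3: 77.3 km
R3–R4: 496.9 km
R4–R5: 313.9 km
Smallest added distance is 77.3 km, inserting between R2 and R3.

between R2 and R3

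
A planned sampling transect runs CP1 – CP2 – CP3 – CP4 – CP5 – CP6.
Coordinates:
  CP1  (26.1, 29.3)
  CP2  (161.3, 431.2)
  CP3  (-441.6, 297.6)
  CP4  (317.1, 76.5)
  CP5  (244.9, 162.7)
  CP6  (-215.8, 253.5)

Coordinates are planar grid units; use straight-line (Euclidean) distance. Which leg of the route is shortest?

Leg distances:
CP1→CP2: 424.0
CP2→CP3: 617.5
CP3→CP4: 790.3
CP4→CP5: 112.4
CP5→CP6: 469.6
The shortest leg is CP4–CP5 at 112.4.

CP4–CP5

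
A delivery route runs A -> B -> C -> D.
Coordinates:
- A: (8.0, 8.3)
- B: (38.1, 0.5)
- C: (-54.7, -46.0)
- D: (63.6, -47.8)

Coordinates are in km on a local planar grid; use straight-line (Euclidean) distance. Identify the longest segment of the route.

Leg distances:
A→B: 31.1 km
B→C: 103.8 km
C→D: 118.3 km
The longest leg is C–D at 118.3 km.

C–D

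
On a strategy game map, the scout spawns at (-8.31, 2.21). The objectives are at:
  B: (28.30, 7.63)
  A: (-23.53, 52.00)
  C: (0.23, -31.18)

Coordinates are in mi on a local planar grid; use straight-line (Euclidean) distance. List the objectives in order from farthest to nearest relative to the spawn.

A, B, C

Distances from the spawn:
A (-23.53, 52.00): 52.1 mi
B (28.30, 7.63): 37.0 mi
C (0.23, -31.18): 34.5 mi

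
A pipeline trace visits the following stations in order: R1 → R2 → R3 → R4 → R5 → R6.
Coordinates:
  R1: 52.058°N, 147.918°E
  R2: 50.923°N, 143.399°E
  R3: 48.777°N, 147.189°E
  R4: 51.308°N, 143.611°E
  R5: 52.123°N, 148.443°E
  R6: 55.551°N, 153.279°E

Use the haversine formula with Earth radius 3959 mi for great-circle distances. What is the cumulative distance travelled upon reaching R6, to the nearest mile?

1193 mi

Leg distances:
R1→R2: 209.6 mi  (cumulative 209.6 mi)
R2→R3: 224.7 mi  (cumulative 434.3 mi)
R3→R4: 236.2 mi  (cumulative 670.4 mi)
R4→R5: 214.3 mi  (cumulative 884.8 mi)
R5→R6: 308.0 mi  (cumulative 1192.8 mi)
Cumulative distance at R6 ≈ 1193 mi.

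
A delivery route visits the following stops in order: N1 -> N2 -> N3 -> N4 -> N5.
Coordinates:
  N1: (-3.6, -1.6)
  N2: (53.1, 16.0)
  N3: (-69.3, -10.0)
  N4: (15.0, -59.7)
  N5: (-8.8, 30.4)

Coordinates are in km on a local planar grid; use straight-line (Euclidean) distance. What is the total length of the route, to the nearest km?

Leg distances:
N1→N2: 59.4 km  (cumulative 59.4 km)
N2→N3: 125.1 km  (cumulative 184.5 km)
N3→N4: 97.9 km  (cumulative 282.4 km)
N4→N5: 93.2 km  (cumulative 375.6 km)
Total route length ≈ 376 km.

376 km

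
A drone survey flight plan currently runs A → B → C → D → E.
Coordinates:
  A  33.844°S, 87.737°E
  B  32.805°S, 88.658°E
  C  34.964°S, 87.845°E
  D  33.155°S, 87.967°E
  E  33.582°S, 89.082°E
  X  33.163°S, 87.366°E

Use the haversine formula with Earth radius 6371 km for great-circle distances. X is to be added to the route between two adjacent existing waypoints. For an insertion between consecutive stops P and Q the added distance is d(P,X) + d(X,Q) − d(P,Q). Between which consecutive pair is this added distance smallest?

between C and D

Added distance for inserting X between each consecutive pair:
A–B: 66.3 km
B–C: 80.5 km
C–D: 59.6 km
D–E: 108.1 km
Smallest added distance is 59.6 km, inserting between C and D.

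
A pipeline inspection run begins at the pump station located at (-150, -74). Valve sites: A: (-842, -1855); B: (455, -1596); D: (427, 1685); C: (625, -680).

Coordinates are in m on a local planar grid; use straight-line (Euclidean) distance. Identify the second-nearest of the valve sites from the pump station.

B

Distance to each, sorted:
C: 983.8 m
B: 1637.8 m
D: 1851.2 m
A: 1910.7 m
The second-nearest is B at 1637.8 m.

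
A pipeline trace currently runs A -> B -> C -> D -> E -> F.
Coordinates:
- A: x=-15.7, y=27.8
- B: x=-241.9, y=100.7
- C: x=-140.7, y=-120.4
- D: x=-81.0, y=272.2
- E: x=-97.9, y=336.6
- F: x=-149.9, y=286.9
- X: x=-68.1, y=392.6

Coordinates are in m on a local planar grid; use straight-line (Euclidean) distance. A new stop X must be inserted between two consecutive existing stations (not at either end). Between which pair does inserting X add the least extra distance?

between D and E

Added distance for inserting X between each consecutive pair:
A–B: 470.6 m
B–C: 614.7 m
C–D: 242.1 m
D–E: 117.9 m
E–F: 125.2 m
Smallest added distance is 117.9 m, inserting between D and E.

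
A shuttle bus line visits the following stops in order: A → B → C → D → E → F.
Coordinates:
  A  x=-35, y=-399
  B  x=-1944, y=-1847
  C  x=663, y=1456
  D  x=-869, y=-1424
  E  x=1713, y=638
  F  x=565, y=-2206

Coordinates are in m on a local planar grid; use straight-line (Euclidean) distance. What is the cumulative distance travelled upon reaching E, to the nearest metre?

13170 m

Leg distances:
A→B: 2396.0 m  (cumulative 2396.0 m)
B→C: 4207.9 m  (cumulative 6603.9 m)
C→D: 3262.1 m  (cumulative 9866.0 m)
D→E: 3304.3 m  (cumulative 13170.4 m)
Cumulative distance at E ≈ 13170 m.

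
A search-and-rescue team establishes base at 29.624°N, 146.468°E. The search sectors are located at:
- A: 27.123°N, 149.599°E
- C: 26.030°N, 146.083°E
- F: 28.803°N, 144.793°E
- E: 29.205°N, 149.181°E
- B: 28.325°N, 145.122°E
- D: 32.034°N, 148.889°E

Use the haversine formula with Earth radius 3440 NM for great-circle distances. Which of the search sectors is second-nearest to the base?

B

Distances from the base (29.624°N, 146.468°E):
F: 100.7 NM
B: 105.3 NM
E: 144.1 NM
D: 191.1 NM
C: 216.7 NM
A: 223.4 NM
The second-nearest is B at 105.3 NM.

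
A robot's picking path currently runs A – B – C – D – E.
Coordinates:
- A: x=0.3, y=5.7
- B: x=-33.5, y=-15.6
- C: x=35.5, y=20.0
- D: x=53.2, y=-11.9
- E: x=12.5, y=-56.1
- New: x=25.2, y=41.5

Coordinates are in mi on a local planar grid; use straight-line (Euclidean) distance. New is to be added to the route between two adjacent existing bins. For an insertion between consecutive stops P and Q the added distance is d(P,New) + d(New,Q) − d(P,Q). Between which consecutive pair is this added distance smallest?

Added distance for inserting New between each consecutive pair:
A–B: 85.5 mi
B–C: 28.1 mi
C–D: 47.7 mi
D–E: 98.6 mi
Smallest added distance is 28.1 mi, inserting between B and C.

between B and C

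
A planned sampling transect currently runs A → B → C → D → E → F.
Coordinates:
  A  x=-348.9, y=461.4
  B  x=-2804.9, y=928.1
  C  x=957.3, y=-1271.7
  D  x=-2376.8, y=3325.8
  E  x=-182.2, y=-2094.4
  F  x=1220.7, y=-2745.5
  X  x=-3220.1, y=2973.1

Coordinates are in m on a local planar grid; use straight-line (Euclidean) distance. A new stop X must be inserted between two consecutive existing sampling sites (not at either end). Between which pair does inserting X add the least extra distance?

Added distance for inserting X between each consecutive pair:
A–B: 3401.5 m
B–C: 3684.2 m
C–D: 1190.5 m
D–E: 974.8 m
E–F: 11602.1 m
Smallest added distance is 974.8 m, inserting between D and E.

between D and E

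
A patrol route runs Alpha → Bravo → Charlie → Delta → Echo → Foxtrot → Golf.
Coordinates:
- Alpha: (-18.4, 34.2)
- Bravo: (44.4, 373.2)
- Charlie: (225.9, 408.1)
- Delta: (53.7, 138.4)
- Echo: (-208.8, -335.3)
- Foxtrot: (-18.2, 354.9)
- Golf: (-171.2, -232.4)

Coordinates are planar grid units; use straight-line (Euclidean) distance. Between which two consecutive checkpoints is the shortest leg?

Leg distances:
Alpha→Bravo: 344.8
Bravo→Charlie: 184.8
Charlie→Delta: 320.0
Delta→Echo: 541.6
Echo→Foxtrot: 716.0
Foxtrot→Golf: 606.9
The shortest leg is Bravo–Charlie at 184.8.

Bravo–Charlie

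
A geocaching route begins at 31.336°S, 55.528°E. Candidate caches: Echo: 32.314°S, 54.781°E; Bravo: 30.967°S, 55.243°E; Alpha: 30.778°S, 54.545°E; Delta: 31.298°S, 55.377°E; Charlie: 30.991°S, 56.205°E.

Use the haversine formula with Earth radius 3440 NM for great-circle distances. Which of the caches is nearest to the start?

Distance to each, sorted:
Delta: 8.1 NM
Bravo: 26.6 NM
Charlie: 40.5 NM
Alpha: 60.7 NM
Echo: 70.0 NM
The nearest is Delta at 8.1 NM.

Delta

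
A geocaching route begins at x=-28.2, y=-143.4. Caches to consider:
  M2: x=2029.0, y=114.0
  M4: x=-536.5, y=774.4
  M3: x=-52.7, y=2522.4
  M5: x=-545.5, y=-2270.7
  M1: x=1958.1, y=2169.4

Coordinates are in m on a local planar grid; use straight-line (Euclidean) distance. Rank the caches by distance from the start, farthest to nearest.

M1, M3, M5, M2, M4

Distance from the start at x=-28.2, y=-143.4 to each:
M1 x=1958.1, y=2169.4: 3048.7 m
M3 x=-52.7, y=2522.4: 2665.9 m
M5 x=-545.5, y=-2270.7: 2189.3 m
M2 x=2029.0, y=114.0: 2073.2 m
M4 x=-536.5, y=774.4: 1049.2 m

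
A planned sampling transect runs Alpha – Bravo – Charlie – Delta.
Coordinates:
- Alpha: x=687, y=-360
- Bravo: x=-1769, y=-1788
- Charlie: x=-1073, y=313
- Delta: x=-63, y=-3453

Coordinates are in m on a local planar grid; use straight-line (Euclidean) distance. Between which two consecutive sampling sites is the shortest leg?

Leg distances:
Alpha→Bravo: 2841.0 m
Bravo→Charlie: 2213.3 m
Charlie→Delta: 3899.1 m
The shortest leg is Bravo–Charlie at 2213.3 m.

Bravo–Charlie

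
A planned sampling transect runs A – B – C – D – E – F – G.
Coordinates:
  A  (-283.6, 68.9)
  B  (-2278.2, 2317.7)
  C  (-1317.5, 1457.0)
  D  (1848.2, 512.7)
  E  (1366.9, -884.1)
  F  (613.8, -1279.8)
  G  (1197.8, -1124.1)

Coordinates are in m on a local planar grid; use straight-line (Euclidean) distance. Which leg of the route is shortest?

F–G

Leg distances:
A→B: 3005.9 m
B→C: 1289.9 m
C→D: 3303.5 m
D→E: 1477.4 m
E→F: 850.7 m
F→G: 604.4 m
The shortest leg is F–G at 604.4 m.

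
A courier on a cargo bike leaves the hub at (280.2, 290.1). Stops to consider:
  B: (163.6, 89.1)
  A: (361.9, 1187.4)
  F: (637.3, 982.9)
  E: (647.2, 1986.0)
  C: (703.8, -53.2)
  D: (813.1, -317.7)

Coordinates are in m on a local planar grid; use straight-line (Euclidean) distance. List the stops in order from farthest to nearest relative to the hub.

E, A, D, F, C, B

Distances from the hub:
E (647.2, 1986.0): 1735.2 m
A (361.9, 1187.4): 901.0 m
D (813.1, -317.7): 808.3 m
F (637.3, 982.9): 779.4 m
C (703.8, -53.2): 545.2 m
B (163.6, 89.1): 232.4 m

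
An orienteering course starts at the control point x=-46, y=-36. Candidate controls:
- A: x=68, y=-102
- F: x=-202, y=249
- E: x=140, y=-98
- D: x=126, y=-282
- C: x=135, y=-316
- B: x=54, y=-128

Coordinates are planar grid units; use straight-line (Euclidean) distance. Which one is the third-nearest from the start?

Distances from the start (x=-46, y=-36):
A: 131.7
B: 135.9
E: 196.1
D: 300.2
F: 324.9
C: 333.4
The third-nearest is E at 196.1.

E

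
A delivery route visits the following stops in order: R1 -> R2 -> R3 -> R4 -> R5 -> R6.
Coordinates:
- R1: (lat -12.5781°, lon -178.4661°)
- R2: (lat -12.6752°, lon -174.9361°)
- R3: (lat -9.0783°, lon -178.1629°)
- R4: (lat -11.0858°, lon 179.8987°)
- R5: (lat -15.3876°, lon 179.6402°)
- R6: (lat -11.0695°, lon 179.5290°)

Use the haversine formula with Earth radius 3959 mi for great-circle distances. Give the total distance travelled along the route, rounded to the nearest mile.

1357 mi

Leg distances:
R1→R2: 238.1 mi  (cumulative 238.1 mi)
R2→R3: 331.2 mi  (cumulative 569.3 mi)
R3→R4: 191.4 mi  (cumulative 760.7 mi)
R4→R5: 297.8 mi  (cumulative 1058.5 mi)
R5→R6: 298.5 mi  (cumulative 1356.9 mi)
Total route length ≈ 1357 mi.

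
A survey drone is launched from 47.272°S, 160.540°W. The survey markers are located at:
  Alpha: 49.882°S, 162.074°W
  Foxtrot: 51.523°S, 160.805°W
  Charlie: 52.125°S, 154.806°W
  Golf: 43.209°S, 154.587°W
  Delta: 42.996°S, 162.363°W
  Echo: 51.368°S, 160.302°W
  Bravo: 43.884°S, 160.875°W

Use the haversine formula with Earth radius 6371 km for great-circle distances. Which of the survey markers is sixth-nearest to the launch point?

Golf

Distances from the launch point (47.272°S, 160.540°W):
Alpha: 311.4 km
Bravo: 377.6 km
Echo: 455.8 km
Foxtrot: 473.1 km
Delta: 496.5 km
Golf: 648.8 km
Charlie: 678.7 km
The sixth-nearest is Golf at 648.8 km.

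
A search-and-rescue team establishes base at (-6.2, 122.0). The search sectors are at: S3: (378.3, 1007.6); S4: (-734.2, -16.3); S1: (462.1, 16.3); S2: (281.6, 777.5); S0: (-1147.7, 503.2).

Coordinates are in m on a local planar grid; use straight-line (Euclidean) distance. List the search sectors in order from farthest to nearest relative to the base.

S0, S3, S4, S2, S1

Computing each straight-line distance from (-6.2, 122.0):
S0 (-1147.7, 503.2): 1203.5 m
S3 (378.3, 1007.6): 965.5 m
S4 (-734.2, -16.3): 741.0 m
S2 (281.6, 777.5): 715.9 m
S1 (462.1, 16.3): 480.1 m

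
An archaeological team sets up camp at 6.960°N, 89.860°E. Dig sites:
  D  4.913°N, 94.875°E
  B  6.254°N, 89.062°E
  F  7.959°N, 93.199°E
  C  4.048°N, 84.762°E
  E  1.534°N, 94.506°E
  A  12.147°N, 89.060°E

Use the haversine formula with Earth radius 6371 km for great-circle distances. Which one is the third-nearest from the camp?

Distances from the camp (6.960°N, 89.860°E):
B: 118.0 km
F: 384.5 km
A: 583.4 km
D: 599.5 km
C: 650.5 km
E: 793.2 km
The third-nearest is A at 583.4 km.

A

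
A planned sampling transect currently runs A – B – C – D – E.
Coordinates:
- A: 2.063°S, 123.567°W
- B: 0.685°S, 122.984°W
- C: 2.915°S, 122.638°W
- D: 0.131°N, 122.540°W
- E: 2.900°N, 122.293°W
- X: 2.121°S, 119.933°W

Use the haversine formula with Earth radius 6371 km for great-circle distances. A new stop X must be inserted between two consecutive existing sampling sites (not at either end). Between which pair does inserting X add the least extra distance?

Added distance for inserting X between each consecutive pair:
A–B: 612.4 km
B–C: 437.1 km
C–D: 357.3 km
D–E: 690.8 km
Smallest added distance is 357.3 km, inserting between C and D.

between C and D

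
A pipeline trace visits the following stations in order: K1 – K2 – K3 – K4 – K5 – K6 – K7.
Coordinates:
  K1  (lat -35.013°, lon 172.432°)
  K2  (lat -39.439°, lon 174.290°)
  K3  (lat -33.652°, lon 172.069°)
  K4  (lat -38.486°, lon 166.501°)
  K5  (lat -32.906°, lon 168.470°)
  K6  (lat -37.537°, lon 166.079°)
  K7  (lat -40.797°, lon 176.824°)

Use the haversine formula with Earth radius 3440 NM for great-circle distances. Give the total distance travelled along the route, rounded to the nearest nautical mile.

2227 NM

Leg distances:
K1→K2: 280.2 NM  (cumulative 280.2 NM)
K2→K3: 363.6 NM  (cumulative 643.7 NM)
K3→K4: 396.4 NM  (cumulative 1040.1 NM)
K4→K5: 348.5 NM  (cumulative 1388.6 NM)
K5→K6: 301.7 NM  (cumulative 1690.3 NM)
K6→K7: 536.6 NM  (cumulative 2226.9 NM)
Total route length ≈ 2227 NM.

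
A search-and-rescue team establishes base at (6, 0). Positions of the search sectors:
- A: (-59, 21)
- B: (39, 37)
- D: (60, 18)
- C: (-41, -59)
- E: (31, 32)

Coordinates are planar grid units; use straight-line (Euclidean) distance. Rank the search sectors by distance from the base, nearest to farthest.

Distances from the base:
E (31, 32): 40.6
B (39, 37): 49.6
D (60, 18): 56.9
A (-59, 21): 68.3
C (-41, -59): 75.4

E, B, D, A, C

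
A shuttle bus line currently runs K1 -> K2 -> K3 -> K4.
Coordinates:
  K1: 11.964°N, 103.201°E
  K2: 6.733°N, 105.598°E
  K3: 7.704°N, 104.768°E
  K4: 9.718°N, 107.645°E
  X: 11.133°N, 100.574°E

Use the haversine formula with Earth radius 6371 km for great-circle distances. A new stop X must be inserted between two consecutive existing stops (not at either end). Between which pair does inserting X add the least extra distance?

between K1 and K2

Added distance for inserting X between each consecutive pair:
K1–K2: 399.8 km
K2–K3: 1193.3 km
K3–K4: 999.1 km
Smallest added distance is 399.8 km, inserting between K1 and K2.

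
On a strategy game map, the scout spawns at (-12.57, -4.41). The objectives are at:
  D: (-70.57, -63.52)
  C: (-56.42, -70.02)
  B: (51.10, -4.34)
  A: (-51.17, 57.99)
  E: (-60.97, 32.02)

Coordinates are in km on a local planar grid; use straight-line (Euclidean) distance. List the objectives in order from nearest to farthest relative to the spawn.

Distances from the spawn:
E (-60.97, 32.02): 60.6 km
B (51.10, -4.34): 63.7 km
A (-51.17, 57.99): 73.4 km
C (-56.42, -70.02): 78.9 km
D (-70.57, -63.52): 82.8 km

E, B, A, C, D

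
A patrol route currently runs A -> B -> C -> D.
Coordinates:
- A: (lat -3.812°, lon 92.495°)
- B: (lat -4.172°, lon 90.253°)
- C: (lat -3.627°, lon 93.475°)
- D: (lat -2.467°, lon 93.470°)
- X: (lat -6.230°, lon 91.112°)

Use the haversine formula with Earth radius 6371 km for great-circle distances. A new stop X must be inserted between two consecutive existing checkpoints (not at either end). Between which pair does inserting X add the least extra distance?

Added distance for inserting X between each consecutive pair:
A–B: 305.4 km
B–C: 275.5 km
C–D: 754.6 km
Smallest added distance is 275.5 km, inserting between B and C.

between B and C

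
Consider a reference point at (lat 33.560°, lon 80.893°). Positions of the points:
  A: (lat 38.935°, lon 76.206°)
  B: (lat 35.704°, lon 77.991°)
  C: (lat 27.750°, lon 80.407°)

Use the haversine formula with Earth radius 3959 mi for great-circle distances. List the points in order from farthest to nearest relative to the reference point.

A, C, B

Computing each great-circle distance from (lat 33.560°, lon 80.893°):
A (lat 38.935°, lon 76.206°): 453.9 mi
C (lat 27.750°, lon 80.407°): 402.5 mi
B (lat 35.704°, lon 77.991°): 221.7 mi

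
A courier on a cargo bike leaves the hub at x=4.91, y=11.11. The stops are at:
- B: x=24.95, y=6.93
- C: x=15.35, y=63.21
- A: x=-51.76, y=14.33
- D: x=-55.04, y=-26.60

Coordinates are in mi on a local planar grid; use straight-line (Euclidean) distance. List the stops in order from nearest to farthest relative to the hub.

B, C, A, D

Distance from the hub at x=4.91, y=11.11 to each:
B x=24.95, y=6.93: 20.5 mi
C x=15.35, y=63.21: 53.1 mi
A x=-51.76, y=14.33: 56.8 mi
D x=-55.04, y=-26.60: 70.8 mi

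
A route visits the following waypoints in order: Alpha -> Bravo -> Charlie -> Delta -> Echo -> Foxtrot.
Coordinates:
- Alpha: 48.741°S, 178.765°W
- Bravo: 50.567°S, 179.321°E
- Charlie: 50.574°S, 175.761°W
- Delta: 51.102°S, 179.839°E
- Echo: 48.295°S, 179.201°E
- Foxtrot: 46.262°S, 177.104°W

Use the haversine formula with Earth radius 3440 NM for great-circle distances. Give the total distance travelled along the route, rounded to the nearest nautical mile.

Leg distances:
Alpha→Bravo: 132.5 NM  (cumulative 132.5 NM)
Bravo→Charlie: 187.5 NM  (cumulative 320.0 NM)
Charlie→Delta: 169.8 NM  (cumulative 489.8 NM)
Delta→Echo: 170.3 NM  (cumulative 660.1 NM)
Echo→Foxtrot: 193.7 NM  (cumulative 853.9 NM)
Total route length ≈ 854 NM.

854 NM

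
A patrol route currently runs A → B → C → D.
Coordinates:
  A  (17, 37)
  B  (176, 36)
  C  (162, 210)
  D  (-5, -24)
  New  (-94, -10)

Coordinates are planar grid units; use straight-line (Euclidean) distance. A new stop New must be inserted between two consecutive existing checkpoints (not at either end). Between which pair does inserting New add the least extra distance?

Added distance for inserting New between each consecutive pair:
A–B: 235.4
B–C: 436.9
C–D: 140.2
Smallest added distance is 140.2, inserting between C and D.

between C and D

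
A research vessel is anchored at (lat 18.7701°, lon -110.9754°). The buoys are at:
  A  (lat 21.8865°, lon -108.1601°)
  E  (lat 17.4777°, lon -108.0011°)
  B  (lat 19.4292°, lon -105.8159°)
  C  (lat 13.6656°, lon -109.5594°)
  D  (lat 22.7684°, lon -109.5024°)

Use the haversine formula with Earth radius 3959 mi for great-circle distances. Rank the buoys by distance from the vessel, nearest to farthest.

Distance from the vessel at (lat 18.7701°, lon -110.9754°) to each:
E (lat 17.4777°, lon -108.0011°): 214.8 mi
A (lat 21.8865°, lon -108.1601°): 282.2 mi
D (lat 22.7684°, lon -109.5024°): 292.2 mi
B (lat 19.4292°, lon -105.8159°): 339.9 mi
C (lat 13.6656°, lon -109.5594°): 365.0 mi

E, A, D, B, C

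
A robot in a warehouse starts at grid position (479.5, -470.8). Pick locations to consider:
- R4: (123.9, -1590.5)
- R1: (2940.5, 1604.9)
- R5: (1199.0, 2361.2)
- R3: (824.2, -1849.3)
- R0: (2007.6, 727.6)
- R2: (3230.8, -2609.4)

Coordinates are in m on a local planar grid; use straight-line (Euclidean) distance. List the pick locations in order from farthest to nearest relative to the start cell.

Distance from the start cell at (479.5, -470.8) to each:
R2 (3230.8, -2609.4): 3484.7 m
R1 (2940.5, 1604.9): 3219.5 m
R5 (1199.0, 2361.2): 2922.0 m
R0 (2007.6, 727.6): 1942.0 m
R3 (824.2, -1849.3): 1420.9 m
R4 (123.9, -1590.5): 1174.8 m

R2, R1, R5, R0, R3, R4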